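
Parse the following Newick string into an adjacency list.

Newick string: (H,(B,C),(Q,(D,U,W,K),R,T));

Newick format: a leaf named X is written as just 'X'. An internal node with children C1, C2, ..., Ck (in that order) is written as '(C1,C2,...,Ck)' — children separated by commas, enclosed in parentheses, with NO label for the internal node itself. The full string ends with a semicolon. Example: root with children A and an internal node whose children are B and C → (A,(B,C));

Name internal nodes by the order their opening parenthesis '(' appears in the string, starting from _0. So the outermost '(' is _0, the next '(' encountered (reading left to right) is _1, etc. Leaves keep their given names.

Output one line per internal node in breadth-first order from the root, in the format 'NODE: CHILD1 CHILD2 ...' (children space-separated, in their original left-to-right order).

Answer: _0: H _1 _2
_1: B C
_2: Q _3 R T
_3: D U W K

Derivation:
Input: (H,(B,C),(Q,(D,U,W,K),R,T));
Scanning left-to-right, naming '(' by encounter order:
  pos 0: '(' -> open internal node _0 (depth 1)
  pos 3: '(' -> open internal node _1 (depth 2)
  pos 7: ')' -> close internal node _1 (now at depth 1)
  pos 9: '(' -> open internal node _2 (depth 2)
  pos 12: '(' -> open internal node _3 (depth 3)
  pos 20: ')' -> close internal node _3 (now at depth 2)
  pos 25: ')' -> close internal node _2 (now at depth 1)
  pos 26: ')' -> close internal node _0 (now at depth 0)
Total internal nodes: 4
BFS adjacency from root:
  _0: H _1 _2
  _1: B C
  _2: Q _3 R T
  _3: D U W K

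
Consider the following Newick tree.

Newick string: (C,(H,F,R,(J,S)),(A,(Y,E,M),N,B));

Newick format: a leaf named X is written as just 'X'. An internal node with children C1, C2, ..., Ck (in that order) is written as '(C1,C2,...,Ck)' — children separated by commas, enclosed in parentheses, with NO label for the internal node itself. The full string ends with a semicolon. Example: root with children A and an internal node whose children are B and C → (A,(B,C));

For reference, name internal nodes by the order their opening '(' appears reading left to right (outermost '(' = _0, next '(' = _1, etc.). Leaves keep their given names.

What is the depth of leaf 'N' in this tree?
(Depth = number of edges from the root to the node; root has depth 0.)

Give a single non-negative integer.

Answer: 2

Derivation:
Newick: (C,(H,F,R,(J,S)),(A,(Y,E,M),N,B));
Naming internals by '(' encounter order: outermost '(' = _0, next = _1, ...
Query node: N
Path from root: _0 -> _3 -> N
Depth of N: 2 (number of edges from root)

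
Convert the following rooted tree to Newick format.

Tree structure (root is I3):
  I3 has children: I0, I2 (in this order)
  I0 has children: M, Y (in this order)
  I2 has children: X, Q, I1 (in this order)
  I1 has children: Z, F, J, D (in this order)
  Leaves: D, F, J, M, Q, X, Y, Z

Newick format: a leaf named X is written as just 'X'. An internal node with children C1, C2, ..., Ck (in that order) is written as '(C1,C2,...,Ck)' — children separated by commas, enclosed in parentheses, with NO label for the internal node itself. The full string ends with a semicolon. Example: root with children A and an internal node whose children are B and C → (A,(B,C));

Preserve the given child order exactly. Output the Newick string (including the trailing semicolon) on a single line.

Answer: ((M,Y),(X,Q,(Z,F,J,D)));

Derivation:
internal I3 with children ['I0', 'I2']
  internal I0 with children ['M', 'Y']
    leaf 'M' → 'M'
    leaf 'Y' → 'Y'
  → '(M,Y)'
  internal I2 with children ['X', 'Q', 'I1']
    leaf 'X' → 'X'
    leaf 'Q' → 'Q'
    internal I1 with children ['Z', 'F', 'J', 'D']
      leaf 'Z' → 'Z'
      leaf 'F' → 'F'
      leaf 'J' → 'J'
      leaf 'D' → 'D'
    → '(Z,F,J,D)'
  → '(X,Q,(Z,F,J,D))'
→ '((M,Y),(X,Q,(Z,F,J,D)))'
Final: ((M,Y),(X,Q,(Z,F,J,D)));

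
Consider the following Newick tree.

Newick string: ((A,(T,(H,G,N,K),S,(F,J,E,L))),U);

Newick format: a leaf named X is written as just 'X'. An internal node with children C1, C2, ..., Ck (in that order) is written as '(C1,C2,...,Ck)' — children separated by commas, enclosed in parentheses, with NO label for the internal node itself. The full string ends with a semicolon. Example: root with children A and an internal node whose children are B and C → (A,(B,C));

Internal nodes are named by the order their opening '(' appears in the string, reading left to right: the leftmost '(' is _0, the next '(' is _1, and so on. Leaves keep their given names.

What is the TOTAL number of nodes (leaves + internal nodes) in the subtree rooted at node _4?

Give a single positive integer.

Newick: ((A,(T,(H,G,N,K),S,(F,J,E,L))),U);
Locate _4: it is the '(' at position 19 (the 5th '(' reading left to right).
Query: subtree rooted at _4
_4: subtree_size = 1 + 4
  F: subtree_size = 1 + 0
  J: subtree_size = 1 + 0
  E: subtree_size = 1 + 0
  L: subtree_size = 1 + 0
Total subtree size of _4: 5

Answer: 5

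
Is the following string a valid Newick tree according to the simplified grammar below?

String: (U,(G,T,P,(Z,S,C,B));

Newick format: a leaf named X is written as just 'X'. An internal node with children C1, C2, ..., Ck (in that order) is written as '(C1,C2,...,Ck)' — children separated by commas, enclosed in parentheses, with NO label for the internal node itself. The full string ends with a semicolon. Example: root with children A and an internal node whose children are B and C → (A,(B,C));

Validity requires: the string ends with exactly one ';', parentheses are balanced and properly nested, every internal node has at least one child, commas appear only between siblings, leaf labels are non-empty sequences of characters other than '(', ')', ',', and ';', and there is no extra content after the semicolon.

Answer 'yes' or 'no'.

Answer: no

Derivation:
Input: (U,(G,T,P,(Z,S,C,B));
Paren balance: 3 '(' vs 2 ')' MISMATCH
Ends with single ';': True
Full parse: FAILS (expected , or ) at pos 20)
Valid: False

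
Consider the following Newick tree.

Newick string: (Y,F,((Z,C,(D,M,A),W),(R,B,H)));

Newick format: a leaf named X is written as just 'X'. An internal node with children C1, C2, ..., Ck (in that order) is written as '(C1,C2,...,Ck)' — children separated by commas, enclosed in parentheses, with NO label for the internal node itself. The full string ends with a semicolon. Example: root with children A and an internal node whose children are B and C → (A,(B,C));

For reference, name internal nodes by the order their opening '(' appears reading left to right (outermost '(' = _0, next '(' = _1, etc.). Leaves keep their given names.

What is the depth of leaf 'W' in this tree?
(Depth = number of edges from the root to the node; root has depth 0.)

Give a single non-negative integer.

Answer: 3

Derivation:
Newick: (Y,F,((Z,C,(D,M,A),W),(R,B,H)));
Naming internals by '(' encounter order: outermost '(' = _0, next = _1, ...
Query node: W
Path from root: _0 -> _1 -> _2 -> W
Depth of W: 3 (number of edges from root)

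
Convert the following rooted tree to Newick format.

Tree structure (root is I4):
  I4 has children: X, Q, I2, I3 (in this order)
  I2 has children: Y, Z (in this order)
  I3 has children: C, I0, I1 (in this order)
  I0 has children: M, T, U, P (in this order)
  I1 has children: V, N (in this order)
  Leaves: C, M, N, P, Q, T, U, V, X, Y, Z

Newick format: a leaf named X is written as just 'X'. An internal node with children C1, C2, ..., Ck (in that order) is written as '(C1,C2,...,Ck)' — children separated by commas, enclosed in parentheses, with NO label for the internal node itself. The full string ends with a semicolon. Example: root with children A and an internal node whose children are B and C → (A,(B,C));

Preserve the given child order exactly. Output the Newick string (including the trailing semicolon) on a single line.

Answer: (X,Q,(Y,Z),(C,(M,T,U,P),(V,N)));

Derivation:
internal I4 with children ['X', 'Q', 'I2', 'I3']
  leaf 'X' → 'X'
  leaf 'Q' → 'Q'
  internal I2 with children ['Y', 'Z']
    leaf 'Y' → 'Y'
    leaf 'Z' → 'Z'
  → '(Y,Z)'
  internal I3 with children ['C', 'I0', 'I1']
    leaf 'C' → 'C'
    internal I0 with children ['M', 'T', 'U', 'P']
      leaf 'M' → 'M'
      leaf 'T' → 'T'
      leaf 'U' → 'U'
      leaf 'P' → 'P'
    → '(M,T,U,P)'
    internal I1 with children ['V', 'N']
      leaf 'V' → 'V'
      leaf 'N' → 'N'
    → '(V,N)'
  → '(C,(M,T,U,P),(V,N))'
→ '(X,Q,(Y,Z),(C,(M,T,U,P),(V,N)))'
Final: (X,Q,(Y,Z),(C,(M,T,U,P),(V,N)));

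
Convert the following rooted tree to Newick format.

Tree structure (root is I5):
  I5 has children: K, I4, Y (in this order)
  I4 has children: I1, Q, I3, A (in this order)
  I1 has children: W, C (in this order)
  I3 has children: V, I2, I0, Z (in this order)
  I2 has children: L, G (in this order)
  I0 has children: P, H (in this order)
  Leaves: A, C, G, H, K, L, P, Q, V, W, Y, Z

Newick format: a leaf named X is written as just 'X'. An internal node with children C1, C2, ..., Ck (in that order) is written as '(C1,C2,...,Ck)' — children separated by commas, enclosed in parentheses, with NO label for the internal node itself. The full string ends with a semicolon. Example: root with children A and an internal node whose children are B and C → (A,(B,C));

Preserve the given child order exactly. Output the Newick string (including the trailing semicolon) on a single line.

Answer: (K,((W,C),Q,(V,(L,G),(P,H),Z),A),Y);

Derivation:
internal I5 with children ['K', 'I4', 'Y']
  leaf 'K' → 'K'
  internal I4 with children ['I1', 'Q', 'I3', 'A']
    internal I1 with children ['W', 'C']
      leaf 'W' → 'W'
      leaf 'C' → 'C'
    → '(W,C)'
    leaf 'Q' → 'Q'
    internal I3 with children ['V', 'I2', 'I0', 'Z']
      leaf 'V' → 'V'
      internal I2 with children ['L', 'G']
        leaf 'L' → 'L'
        leaf 'G' → 'G'
      → '(L,G)'
      internal I0 with children ['P', 'H']
        leaf 'P' → 'P'
        leaf 'H' → 'H'
      → '(P,H)'
      leaf 'Z' → 'Z'
    → '(V,(L,G),(P,H),Z)'
    leaf 'A' → 'A'
  → '((W,C),Q,(V,(L,G),(P,H),Z),A)'
  leaf 'Y' → 'Y'
→ '(K,((W,C),Q,(V,(L,G),(P,H),Z),A),Y)'
Final: (K,((W,C),Q,(V,(L,G),(P,H),Z),A),Y);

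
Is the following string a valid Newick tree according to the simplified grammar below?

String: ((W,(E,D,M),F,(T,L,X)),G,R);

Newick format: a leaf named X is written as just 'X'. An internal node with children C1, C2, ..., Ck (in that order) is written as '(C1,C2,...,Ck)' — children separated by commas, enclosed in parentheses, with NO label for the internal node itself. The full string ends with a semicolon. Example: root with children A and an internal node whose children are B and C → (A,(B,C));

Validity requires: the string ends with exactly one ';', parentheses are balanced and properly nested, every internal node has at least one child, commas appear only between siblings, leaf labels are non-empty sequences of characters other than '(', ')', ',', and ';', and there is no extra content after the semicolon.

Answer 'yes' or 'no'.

Input: ((W,(E,D,M),F,(T,L,X)),G,R);
Paren balance: 4 '(' vs 4 ')' OK
Ends with single ';': True
Full parse: OK
Valid: True

Answer: yes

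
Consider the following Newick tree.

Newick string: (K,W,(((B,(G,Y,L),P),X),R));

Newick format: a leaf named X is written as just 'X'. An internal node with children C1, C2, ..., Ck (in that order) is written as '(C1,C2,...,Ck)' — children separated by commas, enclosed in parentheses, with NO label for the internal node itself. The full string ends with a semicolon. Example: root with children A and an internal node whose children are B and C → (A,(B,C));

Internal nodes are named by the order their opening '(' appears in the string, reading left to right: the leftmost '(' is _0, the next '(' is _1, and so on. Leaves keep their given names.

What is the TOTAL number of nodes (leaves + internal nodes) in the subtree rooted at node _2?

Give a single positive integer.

Answer: 9

Derivation:
Newick: (K,W,(((B,(G,Y,L),P),X),R));
Locate _2: it is the '(' at position 6 (the 3rd '(' reading left to right).
Query: subtree rooted at _2
_2: subtree_size = 1 + 8
  _3: subtree_size = 1 + 6
    B: subtree_size = 1 + 0
    _4: subtree_size = 1 + 3
      G: subtree_size = 1 + 0
      Y: subtree_size = 1 + 0
      L: subtree_size = 1 + 0
    P: subtree_size = 1 + 0
  X: subtree_size = 1 + 0
Total subtree size of _2: 9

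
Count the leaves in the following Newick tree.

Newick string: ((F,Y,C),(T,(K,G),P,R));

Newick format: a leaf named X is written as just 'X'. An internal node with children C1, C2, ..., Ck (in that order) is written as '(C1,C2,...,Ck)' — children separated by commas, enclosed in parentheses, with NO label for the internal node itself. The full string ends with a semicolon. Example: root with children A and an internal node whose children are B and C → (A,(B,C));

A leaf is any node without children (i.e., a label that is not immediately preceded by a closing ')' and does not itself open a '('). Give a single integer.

Answer: 8

Derivation:
Newick: ((F,Y,C),(T,(K,G),P,R));
Scan left-to-right; a leaf is any maximal label run not followed by '(':
  pos 2: leaf 'F' → count = 1
  pos 4: leaf 'Y' → count = 2
  pos 6: leaf 'C' → count = 3
  pos 10: leaf 'T' → count = 4
  pos 13: leaf 'K' → count = 5
  pos 15: leaf 'G' → count = 6
  pos 18: leaf 'P' → count = 7
  pos 20: leaf 'R' → count = 8
Total leaves: 8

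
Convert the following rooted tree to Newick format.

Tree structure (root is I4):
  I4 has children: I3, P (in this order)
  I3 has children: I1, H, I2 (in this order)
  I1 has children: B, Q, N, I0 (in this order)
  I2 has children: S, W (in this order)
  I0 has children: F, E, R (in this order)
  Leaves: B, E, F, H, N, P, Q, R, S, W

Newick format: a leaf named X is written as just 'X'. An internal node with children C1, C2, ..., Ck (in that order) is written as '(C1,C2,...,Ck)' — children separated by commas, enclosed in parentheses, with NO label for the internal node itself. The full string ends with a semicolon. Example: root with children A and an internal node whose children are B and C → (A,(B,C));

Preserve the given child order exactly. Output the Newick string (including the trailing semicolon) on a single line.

Answer: (((B,Q,N,(F,E,R)),H,(S,W)),P);

Derivation:
internal I4 with children ['I3', 'P']
  internal I3 with children ['I1', 'H', 'I2']
    internal I1 with children ['B', 'Q', 'N', 'I0']
      leaf 'B' → 'B'
      leaf 'Q' → 'Q'
      leaf 'N' → 'N'
      internal I0 with children ['F', 'E', 'R']
        leaf 'F' → 'F'
        leaf 'E' → 'E'
        leaf 'R' → 'R'
      → '(F,E,R)'
    → '(B,Q,N,(F,E,R))'
    leaf 'H' → 'H'
    internal I2 with children ['S', 'W']
      leaf 'S' → 'S'
      leaf 'W' → 'W'
    → '(S,W)'
  → '((B,Q,N,(F,E,R)),H,(S,W))'
  leaf 'P' → 'P'
→ '(((B,Q,N,(F,E,R)),H,(S,W)),P)'
Final: (((B,Q,N,(F,E,R)),H,(S,W)),P);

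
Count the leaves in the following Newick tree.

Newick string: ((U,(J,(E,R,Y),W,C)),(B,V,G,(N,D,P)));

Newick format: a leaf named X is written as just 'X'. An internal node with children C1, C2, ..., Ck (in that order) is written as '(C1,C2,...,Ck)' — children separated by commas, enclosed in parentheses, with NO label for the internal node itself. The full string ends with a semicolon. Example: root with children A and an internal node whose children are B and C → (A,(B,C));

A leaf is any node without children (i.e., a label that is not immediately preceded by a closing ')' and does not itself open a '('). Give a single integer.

Answer: 13

Derivation:
Newick: ((U,(J,(E,R,Y),W,C)),(B,V,G,(N,D,P)));
Scan left-to-right; a leaf is any maximal label run not followed by '(':
  pos 2: leaf 'U' → count = 1
  pos 5: leaf 'J' → count = 2
  pos 8: leaf 'E' → count = 3
  pos 10: leaf 'R' → count = 4
  pos 12: leaf 'Y' → count = 5
  pos 15: leaf 'W' → count = 6
  pos 17: leaf 'C' → count = 7
  pos 22: leaf 'B' → count = 8
  pos 24: leaf 'V' → count = 9
  pos 26: leaf 'G' → count = 10
  pos 29: leaf 'N' → count = 11
  pos 31: leaf 'D' → count = 12
  pos 33: leaf 'P' → count = 13
Total leaves: 13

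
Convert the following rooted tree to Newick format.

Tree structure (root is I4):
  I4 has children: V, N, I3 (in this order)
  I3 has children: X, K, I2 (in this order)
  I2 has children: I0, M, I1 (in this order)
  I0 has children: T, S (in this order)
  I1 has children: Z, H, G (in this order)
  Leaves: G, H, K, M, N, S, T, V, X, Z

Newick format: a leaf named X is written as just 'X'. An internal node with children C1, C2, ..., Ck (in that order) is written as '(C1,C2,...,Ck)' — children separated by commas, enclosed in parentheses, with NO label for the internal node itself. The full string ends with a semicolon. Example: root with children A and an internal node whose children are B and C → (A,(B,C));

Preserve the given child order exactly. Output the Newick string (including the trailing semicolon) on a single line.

Answer: (V,N,(X,K,((T,S),M,(Z,H,G))));

Derivation:
internal I4 with children ['V', 'N', 'I3']
  leaf 'V' → 'V'
  leaf 'N' → 'N'
  internal I3 with children ['X', 'K', 'I2']
    leaf 'X' → 'X'
    leaf 'K' → 'K'
    internal I2 with children ['I0', 'M', 'I1']
      internal I0 with children ['T', 'S']
        leaf 'T' → 'T'
        leaf 'S' → 'S'
      → '(T,S)'
      leaf 'M' → 'M'
      internal I1 with children ['Z', 'H', 'G']
        leaf 'Z' → 'Z'
        leaf 'H' → 'H'
        leaf 'G' → 'G'
      → '(Z,H,G)'
    → '((T,S),M,(Z,H,G))'
  → '(X,K,((T,S),M,(Z,H,G)))'
→ '(V,N,(X,K,((T,S),M,(Z,H,G))))'
Final: (V,N,(X,K,((T,S),M,(Z,H,G))));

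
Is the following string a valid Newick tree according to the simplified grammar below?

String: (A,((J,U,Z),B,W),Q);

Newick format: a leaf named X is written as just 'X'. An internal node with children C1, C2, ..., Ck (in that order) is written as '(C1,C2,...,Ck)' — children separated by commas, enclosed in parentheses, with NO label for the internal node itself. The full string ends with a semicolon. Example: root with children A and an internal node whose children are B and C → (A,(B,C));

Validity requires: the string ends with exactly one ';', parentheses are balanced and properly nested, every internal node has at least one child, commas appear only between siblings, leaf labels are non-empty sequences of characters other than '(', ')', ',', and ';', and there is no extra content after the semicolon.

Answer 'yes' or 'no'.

Answer: yes

Derivation:
Input: (A,((J,U,Z),B,W),Q);
Paren balance: 3 '(' vs 3 ')' OK
Ends with single ';': True
Full parse: OK
Valid: True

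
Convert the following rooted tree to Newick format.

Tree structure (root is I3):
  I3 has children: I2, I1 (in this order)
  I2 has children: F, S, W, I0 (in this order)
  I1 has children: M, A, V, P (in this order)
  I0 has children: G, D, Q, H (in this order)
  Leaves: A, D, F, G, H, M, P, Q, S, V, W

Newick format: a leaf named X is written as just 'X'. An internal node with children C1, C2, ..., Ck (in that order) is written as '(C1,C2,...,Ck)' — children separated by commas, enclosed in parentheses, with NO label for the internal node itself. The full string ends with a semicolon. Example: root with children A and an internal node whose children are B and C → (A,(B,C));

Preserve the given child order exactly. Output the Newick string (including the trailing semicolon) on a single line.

internal I3 with children ['I2', 'I1']
  internal I2 with children ['F', 'S', 'W', 'I0']
    leaf 'F' → 'F'
    leaf 'S' → 'S'
    leaf 'W' → 'W'
    internal I0 with children ['G', 'D', 'Q', 'H']
      leaf 'G' → 'G'
      leaf 'D' → 'D'
      leaf 'Q' → 'Q'
      leaf 'H' → 'H'
    → '(G,D,Q,H)'
  → '(F,S,W,(G,D,Q,H))'
  internal I1 with children ['M', 'A', 'V', 'P']
    leaf 'M' → 'M'
    leaf 'A' → 'A'
    leaf 'V' → 'V'
    leaf 'P' → 'P'
  → '(M,A,V,P)'
→ '((F,S,W,(G,D,Q,H)),(M,A,V,P))'
Final: ((F,S,W,(G,D,Q,H)),(M,A,V,P));

Answer: ((F,S,W,(G,D,Q,H)),(M,A,V,P));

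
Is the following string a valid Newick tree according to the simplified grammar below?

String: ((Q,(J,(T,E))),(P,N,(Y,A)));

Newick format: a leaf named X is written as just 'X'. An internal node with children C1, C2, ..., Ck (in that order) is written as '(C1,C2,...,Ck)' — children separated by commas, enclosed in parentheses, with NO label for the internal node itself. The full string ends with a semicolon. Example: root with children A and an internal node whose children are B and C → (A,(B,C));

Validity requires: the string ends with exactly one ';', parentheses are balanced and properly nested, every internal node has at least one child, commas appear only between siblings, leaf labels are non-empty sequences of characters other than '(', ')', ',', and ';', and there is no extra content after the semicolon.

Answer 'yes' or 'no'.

Answer: yes

Derivation:
Input: ((Q,(J,(T,E))),(P,N,(Y,A)));
Paren balance: 6 '(' vs 6 ')' OK
Ends with single ';': True
Full parse: OK
Valid: True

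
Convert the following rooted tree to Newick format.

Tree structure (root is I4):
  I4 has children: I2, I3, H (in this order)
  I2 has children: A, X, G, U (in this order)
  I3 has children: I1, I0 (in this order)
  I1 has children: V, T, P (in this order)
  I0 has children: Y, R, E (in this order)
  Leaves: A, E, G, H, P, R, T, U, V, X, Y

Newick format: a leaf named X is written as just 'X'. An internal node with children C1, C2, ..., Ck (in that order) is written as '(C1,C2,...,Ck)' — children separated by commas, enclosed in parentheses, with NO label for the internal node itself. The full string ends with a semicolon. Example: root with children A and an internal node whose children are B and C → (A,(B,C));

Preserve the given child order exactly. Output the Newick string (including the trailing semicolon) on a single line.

internal I4 with children ['I2', 'I3', 'H']
  internal I2 with children ['A', 'X', 'G', 'U']
    leaf 'A' → 'A'
    leaf 'X' → 'X'
    leaf 'G' → 'G'
    leaf 'U' → 'U'
  → '(A,X,G,U)'
  internal I3 with children ['I1', 'I0']
    internal I1 with children ['V', 'T', 'P']
      leaf 'V' → 'V'
      leaf 'T' → 'T'
      leaf 'P' → 'P'
    → '(V,T,P)'
    internal I0 with children ['Y', 'R', 'E']
      leaf 'Y' → 'Y'
      leaf 'R' → 'R'
      leaf 'E' → 'E'
    → '(Y,R,E)'
  → '((V,T,P),(Y,R,E))'
  leaf 'H' → 'H'
→ '((A,X,G,U),((V,T,P),(Y,R,E)),H)'
Final: ((A,X,G,U),((V,T,P),(Y,R,E)),H);

Answer: ((A,X,G,U),((V,T,P),(Y,R,E)),H);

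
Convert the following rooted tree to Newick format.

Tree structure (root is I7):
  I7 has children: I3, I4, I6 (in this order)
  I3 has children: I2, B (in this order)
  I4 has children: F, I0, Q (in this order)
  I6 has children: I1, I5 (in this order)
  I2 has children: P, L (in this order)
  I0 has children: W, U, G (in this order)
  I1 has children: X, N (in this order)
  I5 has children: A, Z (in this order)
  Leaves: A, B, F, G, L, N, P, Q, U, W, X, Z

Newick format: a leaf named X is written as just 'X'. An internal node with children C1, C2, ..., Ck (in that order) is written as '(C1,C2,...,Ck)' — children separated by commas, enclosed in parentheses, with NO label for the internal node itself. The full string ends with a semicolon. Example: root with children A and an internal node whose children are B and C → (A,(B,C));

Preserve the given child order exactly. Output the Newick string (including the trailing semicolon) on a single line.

internal I7 with children ['I3', 'I4', 'I6']
  internal I3 with children ['I2', 'B']
    internal I2 with children ['P', 'L']
      leaf 'P' → 'P'
      leaf 'L' → 'L'
    → '(P,L)'
    leaf 'B' → 'B'
  → '((P,L),B)'
  internal I4 with children ['F', 'I0', 'Q']
    leaf 'F' → 'F'
    internal I0 with children ['W', 'U', 'G']
      leaf 'W' → 'W'
      leaf 'U' → 'U'
      leaf 'G' → 'G'
    → '(W,U,G)'
    leaf 'Q' → 'Q'
  → '(F,(W,U,G),Q)'
  internal I6 with children ['I1', 'I5']
    internal I1 with children ['X', 'N']
      leaf 'X' → 'X'
      leaf 'N' → 'N'
    → '(X,N)'
    internal I5 with children ['A', 'Z']
      leaf 'A' → 'A'
      leaf 'Z' → 'Z'
    → '(A,Z)'
  → '((X,N),(A,Z))'
→ '(((P,L),B),(F,(W,U,G),Q),((X,N),(A,Z)))'
Final: (((P,L),B),(F,(W,U,G),Q),((X,N),(A,Z)));

Answer: (((P,L),B),(F,(W,U,G),Q),((X,N),(A,Z)));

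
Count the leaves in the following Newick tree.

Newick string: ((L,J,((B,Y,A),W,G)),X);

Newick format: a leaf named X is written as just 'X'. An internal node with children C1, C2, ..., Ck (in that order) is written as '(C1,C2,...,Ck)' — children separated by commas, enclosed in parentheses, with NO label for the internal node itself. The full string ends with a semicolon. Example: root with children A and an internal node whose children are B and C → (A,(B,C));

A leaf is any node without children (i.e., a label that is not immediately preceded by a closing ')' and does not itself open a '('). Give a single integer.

Newick: ((L,J,((B,Y,A),W,G)),X);
Scan left-to-right; a leaf is any maximal label run not followed by '(':
  pos 2: leaf 'L' → count = 1
  pos 4: leaf 'J' → count = 2
  pos 8: leaf 'B' → count = 3
  pos 10: leaf 'Y' → count = 4
  pos 12: leaf 'A' → count = 5
  pos 15: leaf 'W' → count = 6
  pos 17: leaf 'G' → count = 7
  pos 21: leaf 'X' → count = 8
Total leaves: 8

Answer: 8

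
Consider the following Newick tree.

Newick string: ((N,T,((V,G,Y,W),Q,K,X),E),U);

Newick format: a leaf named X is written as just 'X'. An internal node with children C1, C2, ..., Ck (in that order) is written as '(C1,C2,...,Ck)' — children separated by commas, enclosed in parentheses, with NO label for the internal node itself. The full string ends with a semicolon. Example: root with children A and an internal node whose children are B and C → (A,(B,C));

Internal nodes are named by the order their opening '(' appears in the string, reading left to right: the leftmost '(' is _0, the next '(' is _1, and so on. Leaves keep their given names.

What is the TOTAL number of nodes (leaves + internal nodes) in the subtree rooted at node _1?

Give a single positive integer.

Answer: 13

Derivation:
Newick: ((N,T,((V,G,Y,W),Q,K,X),E),U);
Locate _1: it is the '(' at position 1 (the 2nd '(' reading left to right).
Query: subtree rooted at _1
_1: subtree_size = 1 + 12
  N: subtree_size = 1 + 0
  T: subtree_size = 1 + 0
  _2: subtree_size = 1 + 8
    _3: subtree_size = 1 + 4
      V: subtree_size = 1 + 0
      G: subtree_size = 1 + 0
      Y: subtree_size = 1 + 0
      W: subtree_size = 1 + 0
    Q: subtree_size = 1 + 0
    K: subtree_size = 1 + 0
    X: subtree_size = 1 + 0
  E: subtree_size = 1 + 0
Total subtree size of _1: 13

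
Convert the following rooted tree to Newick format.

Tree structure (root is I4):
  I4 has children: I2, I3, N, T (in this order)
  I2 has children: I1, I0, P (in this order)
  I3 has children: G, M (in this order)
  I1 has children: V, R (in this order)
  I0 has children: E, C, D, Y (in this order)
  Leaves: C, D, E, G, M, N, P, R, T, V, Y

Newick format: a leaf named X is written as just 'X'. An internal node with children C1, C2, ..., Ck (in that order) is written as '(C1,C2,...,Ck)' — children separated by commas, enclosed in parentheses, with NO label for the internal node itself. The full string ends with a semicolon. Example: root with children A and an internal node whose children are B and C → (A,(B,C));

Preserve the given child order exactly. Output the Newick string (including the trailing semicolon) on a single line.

internal I4 with children ['I2', 'I3', 'N', 'T']
  internal I2 with children ['I1', 'I0', 'P']
    internal I1 with children ['V', 'R']
      leaf 'V' → 'V'
      leaf 'R' → 'R'
    → '(V,R)'
    internal I0 with children ['E', 'C', 'D', 'Y']
      leaf 'E' → 'E'
      leaf 'C' → 'C'
      leaf 'D' → 'D'
      leaf 'Y' → 'Y'
    → '(E,C,D,Y)'
    leaf 'P' → 'P'
  → '((V,R),(E,C,D,Y),P)'
  internal I3 with children ['G', 'M']
    leaf 'G' → 'G'
    leaf 'M' → 'M'
  → '(G,M)'
  leaf 'N' → 'N'
  leaf 'T' → 'T'
→ '(((V,R),(E,C,D,Y),P),(G,M),N,T)'
Final: (((V,R),(E,C,D,Y),P),(G,M),N,T);

Answer: (((V,R),(E,C,D,Y),P),(G,M),N,T);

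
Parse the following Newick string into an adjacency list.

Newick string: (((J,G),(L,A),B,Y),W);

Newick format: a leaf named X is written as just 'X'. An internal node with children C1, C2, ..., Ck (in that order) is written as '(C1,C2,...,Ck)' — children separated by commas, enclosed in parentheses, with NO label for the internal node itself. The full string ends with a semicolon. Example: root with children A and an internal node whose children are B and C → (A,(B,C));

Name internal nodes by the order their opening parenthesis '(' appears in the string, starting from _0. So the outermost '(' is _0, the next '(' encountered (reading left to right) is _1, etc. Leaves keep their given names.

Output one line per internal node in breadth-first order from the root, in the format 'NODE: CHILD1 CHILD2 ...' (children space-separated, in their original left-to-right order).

Answer: _0: _1 W
_1: _2 _3 B Y
_2: J G
_3: L A

Derivation:
Input: (((J,G),(L,A),B,Y),W);
Scanning left-to-right, naming '(' by encounter order:
  pos 0: '(' -> open internal node _0 (depth 1)
  pos 1: '(' -> open internal node _1 (depth 2)
  pos 2: '(' -> open internal node _2 (depth 3)
  pos 6: ')' -> close internal node _2 (now at depth 2)
  pos 8: '(' -> open internal node _3 (depth 3)
  pos 12: ')' -> close internal node _3 (now at depth 2)
  pos 17: ')' -> close internal node _1 (now at depth 1)
  pos 20: ')' -> close internal node _0 (now at depth 0)
Total internal nodes: 4
BFS adjacency from root:
  _0: _1 W
  _1: _2 _3 B Y
  _2: J G
  _3: L A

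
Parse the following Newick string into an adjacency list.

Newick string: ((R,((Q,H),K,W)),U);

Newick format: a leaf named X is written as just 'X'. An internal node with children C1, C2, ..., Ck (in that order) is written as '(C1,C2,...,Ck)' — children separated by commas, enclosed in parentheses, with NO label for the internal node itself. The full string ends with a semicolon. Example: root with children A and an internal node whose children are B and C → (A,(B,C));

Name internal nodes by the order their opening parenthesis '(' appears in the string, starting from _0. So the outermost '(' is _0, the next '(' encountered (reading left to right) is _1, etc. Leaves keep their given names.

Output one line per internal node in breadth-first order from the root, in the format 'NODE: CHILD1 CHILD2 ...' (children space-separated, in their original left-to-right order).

Answer: _0: _1 U
_1: R _2
_2: _3 K W
_3: Q H

Derivation:
Input: ((R,((Q,H),K,W)),U);
Scanning left-to-right, naming '(' by encounter order:
  pos 0: '(' -> open internal node _0 (depth 1)
  pos 1: '(' -> open internal node _1 (depth 2)
  pos 4: '(' -> open internal node _2 (depth 3)
  pos 5: '(' -> open internal node _3 (depth 4)
  pos 9: ')' -> close internal node _3 (now at depth 3)
  pos 14: ')' -> close internal node _2 (now at depth 2)
  pos 15: ')' -> close internal node _1 (now at depth 1)
  pos 18: ')' -> close internal node _0 (now at depth 0)
Total internal nodes: 4
BFS adjacency from root:
  _0: _1 U
  _1: R _2
  _2: _3 K W
  _3: Q H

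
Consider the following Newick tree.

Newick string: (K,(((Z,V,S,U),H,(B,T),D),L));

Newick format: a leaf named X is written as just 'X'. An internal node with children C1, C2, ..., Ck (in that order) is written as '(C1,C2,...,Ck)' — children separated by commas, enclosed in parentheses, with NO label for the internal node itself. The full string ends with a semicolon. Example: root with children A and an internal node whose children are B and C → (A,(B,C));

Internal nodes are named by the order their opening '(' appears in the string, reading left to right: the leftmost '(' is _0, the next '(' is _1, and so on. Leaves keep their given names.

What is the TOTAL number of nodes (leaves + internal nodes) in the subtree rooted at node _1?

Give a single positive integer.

Newick: (K,(((Z,V,S,U),H,(B,T),D),L));
Locate _1: it is the '(' at position 3 (the 2nd '(' reading left to right).
Query: subtree rooted at _1
_1: subtree_size = 1 + 12
  _2: subtree_size = 1 + 10
    _3: subtree_size = 1 + 4
      Z: subtree_size = 1 + 0
      V: subtree_size = 1 + 0
      S: subtree_size = 1 + 0
      U: subtree_size = 1 + 0
    H: subtree_size = 1 + 0
    _4: subtree_size = 1 + 2
      B: subtree_size = 1 + 0
      T: subtree_size = 1 + 0
    D: subtree_size = 1 + 0
  L: subtree_size = 1 + 0
Total subtree size of _1: 13

Answer: 13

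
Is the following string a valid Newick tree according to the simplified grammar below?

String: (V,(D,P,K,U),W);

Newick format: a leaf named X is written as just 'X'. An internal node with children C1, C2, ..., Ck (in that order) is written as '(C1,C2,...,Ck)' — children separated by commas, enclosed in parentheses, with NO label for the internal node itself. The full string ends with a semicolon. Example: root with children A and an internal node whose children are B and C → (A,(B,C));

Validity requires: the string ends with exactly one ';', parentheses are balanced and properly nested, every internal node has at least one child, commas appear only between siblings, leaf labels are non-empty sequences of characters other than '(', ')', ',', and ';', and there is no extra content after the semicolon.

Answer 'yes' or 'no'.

Answer: yes

Derivation:
Input: (V,(D,P,K,U),W);
Paren balance: 2 '(' vs 2 ')' OK
Ends with single ';': True
Full parse: OK
Valid: True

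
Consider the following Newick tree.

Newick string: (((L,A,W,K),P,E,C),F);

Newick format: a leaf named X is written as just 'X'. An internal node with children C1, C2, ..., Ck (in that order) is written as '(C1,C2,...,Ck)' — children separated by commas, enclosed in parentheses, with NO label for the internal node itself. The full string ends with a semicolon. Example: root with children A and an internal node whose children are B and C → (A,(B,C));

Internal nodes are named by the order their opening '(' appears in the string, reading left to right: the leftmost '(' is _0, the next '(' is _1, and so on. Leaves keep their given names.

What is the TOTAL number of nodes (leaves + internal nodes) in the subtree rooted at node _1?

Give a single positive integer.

Newick: (((L,A,W,K),P,E,C),F);
Locate _1: it is the '(' at position 1 (the 2nd '(' reading left to right).
Query: subtree rooted at _1
_1: subtree_size = 1 + 8
  _2: subtree_size = 1 + 4
    L: subtree_size = 1 + 0
    A: subtree_size = 1 + 0
    W: subtree_size = 1 + 0
    K: subtree_size = 1 + 0
  P: subtree_size = 1 + 0
  E: subtree_size = 1 + 0
  C: subtree_size = 1 + 0
Total subtree size of _1: 9

Answer: 9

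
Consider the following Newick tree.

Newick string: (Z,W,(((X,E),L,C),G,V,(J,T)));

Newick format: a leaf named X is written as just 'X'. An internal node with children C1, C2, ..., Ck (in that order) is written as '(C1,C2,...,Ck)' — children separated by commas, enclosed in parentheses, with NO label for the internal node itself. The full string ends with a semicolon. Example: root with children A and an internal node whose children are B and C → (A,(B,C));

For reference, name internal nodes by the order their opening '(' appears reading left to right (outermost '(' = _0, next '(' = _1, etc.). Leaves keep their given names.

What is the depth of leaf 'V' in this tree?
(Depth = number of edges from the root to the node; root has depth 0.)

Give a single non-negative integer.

Newick: (Z,W,(((X,E),L,C),G,V,(J,T)));
Naming internals by '(' encounter order: outermost '(' = _0, next = _1, ...
Query node: V
Path from root: _0 -> _1 -> V
Depth of V: 2 (number of edges from root)

Answer: 2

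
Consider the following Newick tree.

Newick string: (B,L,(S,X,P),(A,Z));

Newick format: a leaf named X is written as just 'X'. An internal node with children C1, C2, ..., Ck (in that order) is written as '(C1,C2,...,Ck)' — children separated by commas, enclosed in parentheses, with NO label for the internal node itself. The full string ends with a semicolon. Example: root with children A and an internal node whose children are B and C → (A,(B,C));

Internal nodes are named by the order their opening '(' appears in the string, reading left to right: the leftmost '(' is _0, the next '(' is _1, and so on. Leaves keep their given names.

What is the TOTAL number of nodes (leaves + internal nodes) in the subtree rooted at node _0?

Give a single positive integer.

Newick: (B,L,(S,X,P),(A,Z));
Locate _0: it is the '(' at position 0 (the 1st '(' reading left to right).
Query: subtree rooted at _0
_0: subtree_size = 1 + 9
  B: subtree_size = 1 + 0
  L: subtree_size = 1 + 0
  _1: subtree_size = 1 + 3
    S: subtree_size = 1 + 0
    X: subtree_size = 1 + 0
    P: subtree_size = 1 + 0
  _2: subtree_size = 1 + 2
    A: subtree_size = 1 + 0
    Z: subtree_size = 1 + 0
Total subtree size of _0: 10

Answer: 10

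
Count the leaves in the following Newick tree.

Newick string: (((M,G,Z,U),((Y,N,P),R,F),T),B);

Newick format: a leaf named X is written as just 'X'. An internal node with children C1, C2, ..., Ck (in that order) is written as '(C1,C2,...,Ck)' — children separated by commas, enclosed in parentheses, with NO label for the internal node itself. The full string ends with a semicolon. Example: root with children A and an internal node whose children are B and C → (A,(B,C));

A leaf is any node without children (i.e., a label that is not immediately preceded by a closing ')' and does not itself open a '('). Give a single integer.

Answer: 11

Derivation:
Newick: (((M,G,Z,U),((Y,N,P),R,F),T),B);
Scan left-to-right; a leaf is any maximal label run not followed by '(':
  pos 3: leaf 'M' → count = 1
  pos 5: leaf 'G' → count = 2
  pos 7: leaf 'Z' → count = 3
  pos 9: leaf 'U' → count = 4
  pos 14: leaf 'Y' → count = 5
  pos 16: leaf 'N' → count = 6
  pos 18: leaf 'P' → count = 7
  pos 21: leaf 'R' → count = 8
  pos 23: leaf 'F' → count = 9
  pos 26: leaf 'T' → count = 10
  pos 29: leaf 'B' → count = 11
Total leaves: 11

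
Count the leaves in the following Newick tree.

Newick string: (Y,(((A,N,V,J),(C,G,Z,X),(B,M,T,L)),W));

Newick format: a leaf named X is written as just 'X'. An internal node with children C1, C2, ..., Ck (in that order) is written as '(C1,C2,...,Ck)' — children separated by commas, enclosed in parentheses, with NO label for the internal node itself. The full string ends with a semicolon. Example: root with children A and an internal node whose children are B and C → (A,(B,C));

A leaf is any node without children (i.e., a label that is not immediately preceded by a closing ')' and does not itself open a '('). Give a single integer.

Newick: (Y,(((A,N,V,J),(C,G,Z,X),(B,M,T,L)),W));
Scan left-to-right; a leaf is any maximal label run not followed by '(':
  pos 1: leaf 'Y' → count = 1
  pos 6: leaf 'A' → count = 2
  pos 8: leaf 'N' → count = 3
  pos 10: leaf 'V' → count = 4
  pos 12: leaf 'J' → count = 5
  pos 16: leaf 'C' → count = 6
  pos 18: leaf 'G' → count = 7
  pos 20: leaf 'Z' → count = 8
  pos 22: leaf 'X' → count = 9
  pos 26: leaf 'B' → count = 10
  pos 28: leaf 'M' → count = 11
  pos 30: leaf 'T' → count = 12
  pos 32: leaf 'L' → count = 13
  pos 36: leaf 'W' → count = 14
Total leaves: 14

Answer: 14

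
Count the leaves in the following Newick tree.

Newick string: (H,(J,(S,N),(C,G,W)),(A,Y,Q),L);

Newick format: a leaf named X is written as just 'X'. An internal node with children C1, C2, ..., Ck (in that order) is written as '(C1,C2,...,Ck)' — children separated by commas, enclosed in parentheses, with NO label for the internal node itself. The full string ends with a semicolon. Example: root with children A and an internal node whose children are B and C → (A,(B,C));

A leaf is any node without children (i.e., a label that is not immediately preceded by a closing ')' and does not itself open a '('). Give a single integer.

Answer: 11

Derivation:
Newick: (H,(J,(S,N),(C,G,W)),(A,Y,Q),L);
Scan left-to-right; a leaf is any maximal label run not followed by '(':
  pos 1: leaf 'H' → count = 1
  pos 4: leaf 'J' → count = 2
  pos 7: leaf 'S' → count = 3
  pos 9: leaf 'N' → count = 4
  pos 13: leaf 'C' → count = 5
  pos 15: leaf 'G' → count = 6
  pos 17: leaf 'W' → count = 7
  pos 22: leaf 'A' → count = 8
  pos 24: leaf 'Y' → count = 9
  pos 26: leaf 'Q' → count = 10
  pos 29: leaf 'L' → count = 11
Total leaves: 11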